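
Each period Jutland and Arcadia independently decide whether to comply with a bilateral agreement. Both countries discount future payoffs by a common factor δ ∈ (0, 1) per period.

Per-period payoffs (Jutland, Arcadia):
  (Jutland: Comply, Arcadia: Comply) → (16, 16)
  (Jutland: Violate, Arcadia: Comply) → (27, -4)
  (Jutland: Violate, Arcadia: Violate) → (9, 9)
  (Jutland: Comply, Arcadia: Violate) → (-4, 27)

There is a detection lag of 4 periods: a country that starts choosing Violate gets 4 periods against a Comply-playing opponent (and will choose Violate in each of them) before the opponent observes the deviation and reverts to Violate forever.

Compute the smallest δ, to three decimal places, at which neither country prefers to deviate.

A deviator earns 27 for 4 periods, then 9 forever; cooperating earns 16 forever. Multiplying the IC by (1−δ):
16 ≥ 27(1−δ^4) + 9δ^4, so 18·δ^4 ≥ 11 and δ^4 ≥ 11/18.
δ ≥ (11/18)^(1/4) ≈ 0.884.

0.884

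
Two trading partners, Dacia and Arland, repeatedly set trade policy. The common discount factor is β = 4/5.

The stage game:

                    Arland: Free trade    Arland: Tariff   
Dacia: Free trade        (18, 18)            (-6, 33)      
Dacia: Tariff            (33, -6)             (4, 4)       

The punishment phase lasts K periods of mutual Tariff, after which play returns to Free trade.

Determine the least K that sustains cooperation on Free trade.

2

IC: β(1−β^K)/(1−β) ≥ (33−18)/(18−4) = 15/14.
With β = 4/5: need 1 − β^K ≥ 15/14·(1−4/5)/(4/5), i.e. β^K ≤ 0.7321.
Since (4/5)^1 = 0.8000 and (4/5)^2 = 0.6400, the smallest such K is 2.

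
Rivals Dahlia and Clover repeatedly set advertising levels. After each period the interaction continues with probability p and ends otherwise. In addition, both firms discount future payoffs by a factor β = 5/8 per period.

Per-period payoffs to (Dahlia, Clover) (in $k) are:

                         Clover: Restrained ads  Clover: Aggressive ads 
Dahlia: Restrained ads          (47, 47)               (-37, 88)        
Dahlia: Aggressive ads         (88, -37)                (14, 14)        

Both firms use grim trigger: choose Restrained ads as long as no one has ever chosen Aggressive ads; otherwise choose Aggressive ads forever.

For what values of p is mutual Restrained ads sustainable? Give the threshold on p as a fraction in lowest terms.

164/185

With continuation probability p and discount β, the effective per-period discount factor is βp.
Grim-trigger IC: βp ≥ (88−47)/(88−14) = 41/74.
So p ≥ (41/74)/(5/8) = 164/185.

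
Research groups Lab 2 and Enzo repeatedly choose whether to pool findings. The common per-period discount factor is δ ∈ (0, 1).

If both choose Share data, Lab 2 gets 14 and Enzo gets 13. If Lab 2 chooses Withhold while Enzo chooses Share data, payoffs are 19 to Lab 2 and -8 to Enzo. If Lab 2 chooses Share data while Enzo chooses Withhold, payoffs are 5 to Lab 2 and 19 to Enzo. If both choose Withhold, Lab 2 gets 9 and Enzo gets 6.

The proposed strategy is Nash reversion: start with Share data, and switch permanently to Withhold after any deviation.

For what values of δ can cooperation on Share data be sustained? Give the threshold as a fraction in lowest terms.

Lab 2: cooperation gives 14 each period; deviation gives 19 once then 9 forever.
  14/(1−δ) ≥ 19 + 9δ/(1−δ) ⇒ δ ≥ 5/10 = 1/2.
Enzo: cooperation gives 13 each period; deviation gives 19 once then 6 forever.
  δ ≥ 6/13.
Both must hold, so the binding constraint is Lab 2's: δ ≥ 1/2.

1/2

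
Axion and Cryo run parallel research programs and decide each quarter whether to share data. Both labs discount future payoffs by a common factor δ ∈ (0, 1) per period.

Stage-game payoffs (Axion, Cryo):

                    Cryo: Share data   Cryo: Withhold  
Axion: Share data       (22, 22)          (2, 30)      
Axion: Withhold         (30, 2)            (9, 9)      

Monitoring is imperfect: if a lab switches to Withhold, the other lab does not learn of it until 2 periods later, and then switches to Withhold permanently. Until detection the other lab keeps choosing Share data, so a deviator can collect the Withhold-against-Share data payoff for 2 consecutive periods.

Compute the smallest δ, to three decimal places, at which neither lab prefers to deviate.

Deviating for the 2 undetected periods gains 30−22 = 8 per period over cooperation, then loses 22−9 = 13 per period forever once punishment starts.
Gain: 8(1 + δ + … + δ^1); loss: 13·δ^2/(1−δ).
No profitable deviation ⇔ 8(1−δ^2) ≤ 13·δ^2, i.e. δ^2 ≥ 8/(8+13) = 8/21.
Hence δ ≥ (8/21)^(1/2) ≈ 0.617.

0.617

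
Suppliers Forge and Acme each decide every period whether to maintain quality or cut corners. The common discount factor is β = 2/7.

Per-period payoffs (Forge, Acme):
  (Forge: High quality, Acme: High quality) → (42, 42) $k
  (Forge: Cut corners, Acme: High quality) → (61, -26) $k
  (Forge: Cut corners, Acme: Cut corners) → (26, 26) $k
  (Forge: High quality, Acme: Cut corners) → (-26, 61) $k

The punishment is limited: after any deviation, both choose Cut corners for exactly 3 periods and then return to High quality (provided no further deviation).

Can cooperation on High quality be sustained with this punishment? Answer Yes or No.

Comparing payoff streams over the 4 periods until play realigns: cooperate → 42(1+β+…+β^3); deviate → 61 + 26(β+…+β^3).
Cooperation is sustained iff (42−26)(β+…+β^3) ≥ 61−42.
β+…+β^3 = 2/7·(1−(2/7)^3)/(1−2/7) = 0.3907, and (61−42)/(42−26) = 1.1875.
0.3907 < 1.1875, so cooperation is not sustainable.

No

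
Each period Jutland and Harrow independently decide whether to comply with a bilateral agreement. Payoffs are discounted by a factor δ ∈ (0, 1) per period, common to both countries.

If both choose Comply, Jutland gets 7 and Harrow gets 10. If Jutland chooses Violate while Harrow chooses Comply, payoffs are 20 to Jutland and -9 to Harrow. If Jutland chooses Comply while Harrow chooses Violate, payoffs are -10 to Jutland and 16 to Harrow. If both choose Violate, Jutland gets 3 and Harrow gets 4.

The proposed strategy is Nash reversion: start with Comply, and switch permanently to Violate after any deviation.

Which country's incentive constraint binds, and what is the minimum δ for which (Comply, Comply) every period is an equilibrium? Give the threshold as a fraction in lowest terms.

Jutland; δ ≥ 13/17

Jutland: cooperation gives 7 each period; deviation gives 20 once then 3 forever.
  7/(1−δ) ≥ 20 + 3δ/(1−δ) ⇒ δ ≥ 13/17.
Harrow: cooperation gives 10 each period; deviation gives 16 once then 4 forever.
  δ ≥ 6/12 = 1/2.
Both must hold, so the binding constraint is Jutland's: δ ≥ 13/17.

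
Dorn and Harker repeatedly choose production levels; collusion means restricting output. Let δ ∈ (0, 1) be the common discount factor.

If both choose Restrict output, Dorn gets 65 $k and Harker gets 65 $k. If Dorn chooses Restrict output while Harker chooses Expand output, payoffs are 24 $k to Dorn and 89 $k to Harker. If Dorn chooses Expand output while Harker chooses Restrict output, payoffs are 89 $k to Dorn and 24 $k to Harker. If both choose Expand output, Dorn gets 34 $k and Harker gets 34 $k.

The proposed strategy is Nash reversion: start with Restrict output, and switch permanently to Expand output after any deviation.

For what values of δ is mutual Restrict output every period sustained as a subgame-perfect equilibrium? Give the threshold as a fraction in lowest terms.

Under grim trigger the critical discount factor is (T−C)/(T−P) with T = 89, C = 65, P = 34.
δ* = (89−65)/(89−34) = 24/55.

24/55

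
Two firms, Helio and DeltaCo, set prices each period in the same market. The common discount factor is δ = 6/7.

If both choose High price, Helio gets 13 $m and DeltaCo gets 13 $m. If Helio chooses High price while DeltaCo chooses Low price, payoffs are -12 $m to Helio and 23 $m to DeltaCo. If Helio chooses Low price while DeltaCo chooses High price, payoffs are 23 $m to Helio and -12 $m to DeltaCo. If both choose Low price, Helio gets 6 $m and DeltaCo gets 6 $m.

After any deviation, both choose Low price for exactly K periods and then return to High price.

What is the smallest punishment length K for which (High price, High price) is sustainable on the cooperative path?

No profitable deviation requires (13−6)(δ+…+δ^K) ≥ 23−13, i.e. δ+…+δ^K ≥ 10/7 ≈ 1.4286.
With δ = 6/7, the partial sums are K=1: 0.8571, K=2: 1.5918.
K = 2 is the first length at which the sum reaches 1.4286.

2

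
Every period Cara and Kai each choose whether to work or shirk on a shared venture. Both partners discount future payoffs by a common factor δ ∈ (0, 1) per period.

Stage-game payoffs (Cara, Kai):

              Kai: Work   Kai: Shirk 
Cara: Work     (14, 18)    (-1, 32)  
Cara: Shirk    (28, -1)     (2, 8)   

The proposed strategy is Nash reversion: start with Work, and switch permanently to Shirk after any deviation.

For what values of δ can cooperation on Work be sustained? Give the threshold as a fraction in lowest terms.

7/12

Cara's threshold: (28−14)/(28−2) = 7/13.
Kai's threshold: (32−18)/(32−8) = 7/12.
7/13 < 7/12, so Kai binds and δ* = 7/12.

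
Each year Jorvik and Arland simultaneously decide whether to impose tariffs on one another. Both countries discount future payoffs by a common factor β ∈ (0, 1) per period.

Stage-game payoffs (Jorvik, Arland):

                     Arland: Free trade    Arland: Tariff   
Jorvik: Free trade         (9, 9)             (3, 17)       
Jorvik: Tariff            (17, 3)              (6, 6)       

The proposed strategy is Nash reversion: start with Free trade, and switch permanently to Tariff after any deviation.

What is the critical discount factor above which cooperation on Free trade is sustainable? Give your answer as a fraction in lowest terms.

Cooperation forever yields 9 each period: 9/(1−β).
Deviating yields 17 once, then 6 forever: 17 + 6β/(1−β).
No profitable deviation requires 9/(1−β) ≥ 17 + 6β/(1−β).
Multiplying by (1−β): 9 ≥ 17(1−β) + 6β = 17 − 11β.
So 11β ≥ 8, i.e. β ≥ 8/11.

8/11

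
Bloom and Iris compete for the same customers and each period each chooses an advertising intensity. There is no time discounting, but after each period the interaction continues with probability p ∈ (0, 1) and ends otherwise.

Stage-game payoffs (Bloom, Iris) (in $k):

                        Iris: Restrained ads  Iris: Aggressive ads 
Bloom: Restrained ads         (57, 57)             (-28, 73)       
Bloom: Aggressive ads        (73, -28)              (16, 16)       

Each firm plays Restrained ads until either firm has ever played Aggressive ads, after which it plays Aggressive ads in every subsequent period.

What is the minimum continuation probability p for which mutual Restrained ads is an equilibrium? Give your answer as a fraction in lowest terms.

16/57

With no time discounting, the continuation probability p plays the role of the discount factor.
Grim-trigger IC: 57/(1−p) ≥ 73 + 16p/(1−p) ⇒ p ≥ (73−57)/(73−16) = 16/57.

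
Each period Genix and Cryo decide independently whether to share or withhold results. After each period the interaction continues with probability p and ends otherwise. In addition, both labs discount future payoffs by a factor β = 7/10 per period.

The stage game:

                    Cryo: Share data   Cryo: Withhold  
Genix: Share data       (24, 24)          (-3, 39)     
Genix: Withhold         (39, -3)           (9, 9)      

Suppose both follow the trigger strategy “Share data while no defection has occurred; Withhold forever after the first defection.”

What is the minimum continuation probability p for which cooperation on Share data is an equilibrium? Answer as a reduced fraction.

5/7

Expected continuation weight on next period's payoff is β·p = 7/10·p, which plays the role of the discount factor.
Cooperation requires 7/10·p ≥ (39−24)/(39−9) = 1/2, hence p ≥ 5/7.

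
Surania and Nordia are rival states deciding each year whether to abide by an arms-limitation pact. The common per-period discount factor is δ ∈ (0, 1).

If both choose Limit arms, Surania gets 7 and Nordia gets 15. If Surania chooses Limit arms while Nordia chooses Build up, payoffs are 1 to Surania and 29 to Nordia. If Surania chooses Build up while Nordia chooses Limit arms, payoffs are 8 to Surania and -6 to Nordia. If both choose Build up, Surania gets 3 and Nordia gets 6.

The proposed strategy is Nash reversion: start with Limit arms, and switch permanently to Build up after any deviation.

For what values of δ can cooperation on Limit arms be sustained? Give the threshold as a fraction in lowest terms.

Surania: cooperation gives 7 each period; deviation gives 8 once then 3 forever.
  7/(1−δ) ≥ 8 + 3δ/(1−δ) ⇒ δ ≥ 1/5.
Nordia: cooperation gives 15 each period; deviation gives 29 once then 6 forever.
  δ ≥ 14/23.
Both must hold, so the binding constraint is Nordia's: δ ≥ 14/23.

14/23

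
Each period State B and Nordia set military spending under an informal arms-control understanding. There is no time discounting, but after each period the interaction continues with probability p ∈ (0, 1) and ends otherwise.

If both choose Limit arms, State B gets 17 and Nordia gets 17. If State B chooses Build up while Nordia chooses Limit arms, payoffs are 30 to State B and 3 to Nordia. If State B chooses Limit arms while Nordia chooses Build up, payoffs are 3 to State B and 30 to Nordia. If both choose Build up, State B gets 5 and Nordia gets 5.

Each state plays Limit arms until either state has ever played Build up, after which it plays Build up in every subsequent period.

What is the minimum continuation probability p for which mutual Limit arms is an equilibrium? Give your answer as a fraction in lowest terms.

13/25

Expected cooperation value is 17 + p·17 + p²·17 + … = 17/(1−p); deviation gives 30 + p·5/(1−p).
17 ≥ 30(1−p) + 5p ⇒ 25p ≥ 13 ⇒ p ≥ 13/25.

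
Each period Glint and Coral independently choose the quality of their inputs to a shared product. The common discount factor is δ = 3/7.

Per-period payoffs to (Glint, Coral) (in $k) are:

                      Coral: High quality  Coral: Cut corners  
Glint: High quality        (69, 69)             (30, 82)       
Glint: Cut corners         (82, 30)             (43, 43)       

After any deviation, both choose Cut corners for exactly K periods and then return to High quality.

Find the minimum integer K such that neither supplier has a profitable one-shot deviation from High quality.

Need Σ_{k=1}^{K} δ^k ≥ (82−69)/(69−43) = 0.5000 at δ = 3/7.
At K = 1 the sum is 0.4286 < 0.5000; at K = 2 it is 0.6122 ≥ 0.5000.
So the minimum punishment length is K = 2.

2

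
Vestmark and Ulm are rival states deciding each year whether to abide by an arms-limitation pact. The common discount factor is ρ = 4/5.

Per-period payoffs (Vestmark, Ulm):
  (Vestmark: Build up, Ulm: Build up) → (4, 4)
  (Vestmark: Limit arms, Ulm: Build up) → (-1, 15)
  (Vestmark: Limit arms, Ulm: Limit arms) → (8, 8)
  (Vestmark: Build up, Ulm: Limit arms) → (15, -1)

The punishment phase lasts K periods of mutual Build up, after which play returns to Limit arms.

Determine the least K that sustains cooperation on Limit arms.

No profitable deviation requires (8−4)(ρ+…+ρ^K) ≥ 15−8, i.e. ρ+…+ρ^K ≥ 7/4 ≈ 1.7500.
With ρ = 4/5, the partial sums are K=1: 0.8000, K=2: 1.4400, K=3: 1.9520.
K = 3 is the first length at which the sum reaches 1.7500.

3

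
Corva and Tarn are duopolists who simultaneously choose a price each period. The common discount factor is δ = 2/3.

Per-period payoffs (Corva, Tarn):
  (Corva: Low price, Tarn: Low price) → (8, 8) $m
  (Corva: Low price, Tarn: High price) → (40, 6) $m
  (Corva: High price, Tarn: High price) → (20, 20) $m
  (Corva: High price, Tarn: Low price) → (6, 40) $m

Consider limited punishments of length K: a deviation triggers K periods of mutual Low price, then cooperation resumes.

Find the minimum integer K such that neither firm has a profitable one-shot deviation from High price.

5

Need Σ_{k=1}^{K} δ^k ≥ (40−20)/(20−8) = 1.6667 at δ = 2/3.
At K = 4 the sum is 1.6049 < 1.6667; at K = 5 it is 1.7366 ≥ 1.6667.
So the minimum punishment length is K = 5.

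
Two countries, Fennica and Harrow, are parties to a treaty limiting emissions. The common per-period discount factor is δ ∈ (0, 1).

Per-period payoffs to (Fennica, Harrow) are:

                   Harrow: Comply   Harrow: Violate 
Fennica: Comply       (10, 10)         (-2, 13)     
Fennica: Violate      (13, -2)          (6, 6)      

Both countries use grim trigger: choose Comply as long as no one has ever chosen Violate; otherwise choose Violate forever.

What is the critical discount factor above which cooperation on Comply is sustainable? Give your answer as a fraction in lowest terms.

Cooperation forever yields 10 each period: 10/(1−δ).
Deviating yields 13 once, then 6 forever: 13 + 6δ/(1−δ).
No profitable deviation requires 10/(1−δ) ≥ 13 + 6δ/(1−δ).
Multiplying by (1−δ): 10 ≥ 13(1−δ) + 6δ = 13 − 7δ.
So 7δ ≥ 3, i.e. δ ≥ 3/7.

3/7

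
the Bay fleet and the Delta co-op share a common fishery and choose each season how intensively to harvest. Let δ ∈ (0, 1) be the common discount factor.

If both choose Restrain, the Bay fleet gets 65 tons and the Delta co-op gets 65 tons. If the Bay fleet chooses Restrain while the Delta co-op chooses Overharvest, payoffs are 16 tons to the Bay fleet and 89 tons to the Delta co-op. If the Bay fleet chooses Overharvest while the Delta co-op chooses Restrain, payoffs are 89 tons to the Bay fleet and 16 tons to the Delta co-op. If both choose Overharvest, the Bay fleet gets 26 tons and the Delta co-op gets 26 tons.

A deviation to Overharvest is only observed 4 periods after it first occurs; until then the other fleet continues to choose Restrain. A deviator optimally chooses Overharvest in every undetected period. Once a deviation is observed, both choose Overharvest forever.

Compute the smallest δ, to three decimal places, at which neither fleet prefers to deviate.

0.786

A deviator earns 89 for 4 periods, then 26 forever; cooperating earns 65 forever. Multiplying the IC by (1−δ):
65 ≥ 89(1−δ^4) + 26δ^4, so 63·δ^4 ≥ 24 and δ^4 ≥ 8/21.
δ ≥ (8/21)^(1/4) ≈ 0.786.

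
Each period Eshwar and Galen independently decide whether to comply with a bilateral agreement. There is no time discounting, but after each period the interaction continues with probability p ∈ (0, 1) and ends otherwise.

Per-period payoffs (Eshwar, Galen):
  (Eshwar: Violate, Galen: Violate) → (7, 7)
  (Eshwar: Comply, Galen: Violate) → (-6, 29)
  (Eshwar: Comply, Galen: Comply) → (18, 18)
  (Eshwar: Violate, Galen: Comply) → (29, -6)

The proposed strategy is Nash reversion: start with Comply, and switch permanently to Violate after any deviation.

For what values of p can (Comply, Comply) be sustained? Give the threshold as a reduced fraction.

1/2

Expected cooperation value is 18 + p·18 + p²·18 + … = 18/(1−p); deviation gives 29 + p·7/(1−p).
18 ≥ 29(1−p) + 7p ⇒ 22p ≥ 11 ⇒ p ≥ 11/22 = 1/2.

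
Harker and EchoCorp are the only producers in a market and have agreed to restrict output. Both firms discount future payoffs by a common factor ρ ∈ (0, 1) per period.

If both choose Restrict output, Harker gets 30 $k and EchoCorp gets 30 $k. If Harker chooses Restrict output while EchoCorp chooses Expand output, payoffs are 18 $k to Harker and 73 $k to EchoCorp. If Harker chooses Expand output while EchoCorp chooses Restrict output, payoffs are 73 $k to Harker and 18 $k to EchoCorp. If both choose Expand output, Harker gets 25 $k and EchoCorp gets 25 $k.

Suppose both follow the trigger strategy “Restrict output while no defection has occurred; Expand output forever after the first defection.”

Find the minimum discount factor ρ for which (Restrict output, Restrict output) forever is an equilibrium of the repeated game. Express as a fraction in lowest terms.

Cooperation forever yields 30 each period: 30/(1−ρ).
Deviating yields 73 once, then 25 forever: 73 + 25ρ/(1−ρ).
No profitable deviation requires 30/(1−ρ) ≥ 73 + 25ρ/(1−ρ).
Multiplying by (1−ρ): 30 ≥ 73(1−ρ) + 25ρ = 73 − 48ρ.
So 48ρ ≥ 43, i.e. ρ ≥ 43/48.

43/48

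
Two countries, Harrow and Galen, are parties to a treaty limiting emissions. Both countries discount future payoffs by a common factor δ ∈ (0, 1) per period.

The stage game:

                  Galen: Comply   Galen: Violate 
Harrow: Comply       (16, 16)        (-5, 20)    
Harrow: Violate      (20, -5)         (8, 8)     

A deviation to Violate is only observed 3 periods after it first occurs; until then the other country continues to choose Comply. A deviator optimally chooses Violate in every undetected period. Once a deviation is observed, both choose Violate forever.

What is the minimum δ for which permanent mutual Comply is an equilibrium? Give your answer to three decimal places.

0.693

The best deviation is to choose Violate for all 3 undetected periods, earning 20 each, then 8 forever once detected.
Deviation value: 20(1−δ^3)/(1−δ) + 8δ^3/(1−δ); cooperation value: 16/(1−δ).
IC: 16 ≥ 20(1−δ^3) + 8δ^3 = 20 − 12δ^3.
So δ^3 ≥ 4/12 = 1/3, giving δ ≥ (1/3)^(1/3) ≈ 0.693.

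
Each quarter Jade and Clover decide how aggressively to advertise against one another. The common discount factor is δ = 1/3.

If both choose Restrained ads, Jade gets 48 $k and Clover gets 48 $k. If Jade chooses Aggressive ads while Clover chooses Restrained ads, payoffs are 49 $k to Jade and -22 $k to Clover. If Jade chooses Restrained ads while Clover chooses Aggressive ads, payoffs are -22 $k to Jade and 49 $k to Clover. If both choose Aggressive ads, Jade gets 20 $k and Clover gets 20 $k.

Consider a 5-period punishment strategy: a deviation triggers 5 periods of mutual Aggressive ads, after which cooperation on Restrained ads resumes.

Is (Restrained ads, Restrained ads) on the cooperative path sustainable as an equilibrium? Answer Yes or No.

Yes

Comparing payoff streams over the 6 periods until play realigns: cooperate → 48(1+δ+…+δ^5); deviate → 49 + 20(δ+…+δ^5).
Cooperation is sustained iff (48−20)(δ+…+δ^5) ≥ 49−48.
δ+…+δ^5 = 1/3·(1−(1/3)^5)/(1−1/3) = 0.4979, and (49−48)/(48−20) = 0.0357.
0.4979 ≥ 0.0357, so cooperation is sustainable.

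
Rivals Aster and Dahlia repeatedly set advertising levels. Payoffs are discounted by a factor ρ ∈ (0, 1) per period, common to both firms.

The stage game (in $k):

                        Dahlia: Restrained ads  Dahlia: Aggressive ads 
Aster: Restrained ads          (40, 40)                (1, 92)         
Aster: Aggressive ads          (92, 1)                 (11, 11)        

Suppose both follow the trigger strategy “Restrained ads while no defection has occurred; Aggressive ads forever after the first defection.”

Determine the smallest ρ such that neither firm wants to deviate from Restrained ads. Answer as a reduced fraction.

Under grim trigger the critical discount factor is (T−C)/(T−P) with T = 92, C = 40, P = 11.
ρ* = (92−40)/(92−11) = 52/81.

52/81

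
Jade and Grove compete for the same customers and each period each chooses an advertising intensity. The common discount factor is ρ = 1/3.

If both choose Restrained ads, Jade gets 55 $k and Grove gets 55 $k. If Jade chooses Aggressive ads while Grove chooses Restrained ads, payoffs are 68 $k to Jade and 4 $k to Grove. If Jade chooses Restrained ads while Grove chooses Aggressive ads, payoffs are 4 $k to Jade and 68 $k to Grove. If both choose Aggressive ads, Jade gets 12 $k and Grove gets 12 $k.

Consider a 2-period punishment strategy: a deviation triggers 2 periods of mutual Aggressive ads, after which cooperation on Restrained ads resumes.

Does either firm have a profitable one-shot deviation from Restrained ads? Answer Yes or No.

No

IC: ρ+…+ρ^2 ≥ (68−55)/(55−12) = 13/43.
At ρ = 1/3: partial sum = 0.4444 ≥ 0.3023. Cooperation sustainable.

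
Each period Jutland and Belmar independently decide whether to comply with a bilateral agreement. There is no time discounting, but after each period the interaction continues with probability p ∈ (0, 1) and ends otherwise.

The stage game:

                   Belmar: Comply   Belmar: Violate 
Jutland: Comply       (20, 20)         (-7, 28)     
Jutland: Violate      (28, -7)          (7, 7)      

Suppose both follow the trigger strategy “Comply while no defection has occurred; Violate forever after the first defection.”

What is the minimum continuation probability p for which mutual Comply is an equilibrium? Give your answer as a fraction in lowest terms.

Expected cooperation value is 20 + p·20 + p²·20 + … = 20/(1−p); deviation gives 28 + p·7/(1−p).
20 ≥ 28(1−p) + 7p ⇒ 21p ≥ 8 ⇒ p ≥ 8/21.

8/21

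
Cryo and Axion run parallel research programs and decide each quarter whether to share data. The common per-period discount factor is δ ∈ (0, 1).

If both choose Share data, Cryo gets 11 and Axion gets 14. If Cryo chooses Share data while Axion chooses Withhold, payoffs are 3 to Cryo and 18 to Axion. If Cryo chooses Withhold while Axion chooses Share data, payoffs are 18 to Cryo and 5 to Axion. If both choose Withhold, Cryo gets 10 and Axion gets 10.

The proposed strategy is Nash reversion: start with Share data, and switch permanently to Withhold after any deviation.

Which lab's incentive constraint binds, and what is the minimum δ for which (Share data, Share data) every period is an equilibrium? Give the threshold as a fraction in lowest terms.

Cryo; δ ≥ 7/8

Cryo: cooperation gives 11 each period; deviation gives 18 once then 10 forever.
  11/(1−δ) ≥ 18 + 10δ/(1−δ) ⇒ δ ≥ 7/8.
Axion: cooperation gives 14 each period; deviation gives 18 once then 10 forever.
  δ ≥ 4/8 = 1/2.
Both must hold, so the binding constraint is Cryo's: δ ≥ 7/8.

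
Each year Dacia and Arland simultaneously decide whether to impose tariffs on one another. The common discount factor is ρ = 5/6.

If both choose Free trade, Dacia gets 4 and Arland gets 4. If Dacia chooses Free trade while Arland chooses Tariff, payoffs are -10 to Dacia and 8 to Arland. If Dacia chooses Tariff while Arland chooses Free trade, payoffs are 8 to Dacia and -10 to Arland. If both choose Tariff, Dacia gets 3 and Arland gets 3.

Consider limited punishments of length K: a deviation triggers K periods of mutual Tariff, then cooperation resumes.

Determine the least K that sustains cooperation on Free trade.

Need Σ_{k=1}^{K} ρ^k ≥ (8−4)/(4−3) = 4.0000 at ρ = 5/6.
At K = 8 the sum is 3.8372 < 4.0000; at K = 9 it is 4.0310 ≥ 4.0000.
So the minimum punishment length is K = 9.

9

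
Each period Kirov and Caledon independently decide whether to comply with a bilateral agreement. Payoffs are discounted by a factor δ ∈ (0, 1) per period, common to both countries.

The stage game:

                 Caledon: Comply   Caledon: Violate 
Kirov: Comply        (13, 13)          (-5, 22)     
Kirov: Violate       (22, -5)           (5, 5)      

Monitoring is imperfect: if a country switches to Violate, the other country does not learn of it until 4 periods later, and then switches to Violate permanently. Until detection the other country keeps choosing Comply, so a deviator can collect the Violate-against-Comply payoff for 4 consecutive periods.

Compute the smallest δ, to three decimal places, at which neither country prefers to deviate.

0.853

Deviating for the 4 undetected periods gains 22−13 = 9 per period over cooperation, then loses 13−5 = 8 per period forever once punishment starts.
Gain: 9(1 + δ + … + δ^3); loss: 8·δ^4/(1−δ).
No profitable deviation ⇔ 9(1−δ^4) ≤ 8·δ^4, i.e. δ^4 ≥ 9/(9+8) = 9/17.
Hence δ ≥ (9/17)^(1/4) ≈ 0.853.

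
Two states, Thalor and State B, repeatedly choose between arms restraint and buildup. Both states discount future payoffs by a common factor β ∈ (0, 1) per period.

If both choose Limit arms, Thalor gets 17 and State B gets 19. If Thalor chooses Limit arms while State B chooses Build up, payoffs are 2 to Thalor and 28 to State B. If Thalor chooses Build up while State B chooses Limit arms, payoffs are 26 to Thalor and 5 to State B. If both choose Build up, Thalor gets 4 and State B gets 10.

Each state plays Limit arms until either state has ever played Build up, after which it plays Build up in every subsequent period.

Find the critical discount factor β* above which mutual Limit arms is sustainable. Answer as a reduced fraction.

Thalor's threshold: (26−17)/(26−4) = 9/22.
State B's threshold: (28−19)/(28−10) = 1/2.
9/22 < 1/2, so State B binds and β* = 1/2.

1/2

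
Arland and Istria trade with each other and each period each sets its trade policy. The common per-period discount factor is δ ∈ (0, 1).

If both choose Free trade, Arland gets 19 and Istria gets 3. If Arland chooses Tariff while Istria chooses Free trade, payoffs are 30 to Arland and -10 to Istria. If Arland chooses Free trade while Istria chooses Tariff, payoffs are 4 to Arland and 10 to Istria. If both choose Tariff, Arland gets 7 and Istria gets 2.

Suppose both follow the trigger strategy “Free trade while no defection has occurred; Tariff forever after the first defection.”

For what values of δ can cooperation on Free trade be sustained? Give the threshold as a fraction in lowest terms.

Arland: cooperation gives 19 each period; deviation gives 30 once then 7 forever.
  19/(1−δ) ≥ 30 + 7δ/(1−δ) ⇒ δ ≥ 11/23.
Istria: cooperation gives 3 each period; deviation gives 10 once then 2 forever.
  δ ≥ 7/8.
Both must hold, so the binding constraint is Istria's: δ ≥ 7/8.

7/8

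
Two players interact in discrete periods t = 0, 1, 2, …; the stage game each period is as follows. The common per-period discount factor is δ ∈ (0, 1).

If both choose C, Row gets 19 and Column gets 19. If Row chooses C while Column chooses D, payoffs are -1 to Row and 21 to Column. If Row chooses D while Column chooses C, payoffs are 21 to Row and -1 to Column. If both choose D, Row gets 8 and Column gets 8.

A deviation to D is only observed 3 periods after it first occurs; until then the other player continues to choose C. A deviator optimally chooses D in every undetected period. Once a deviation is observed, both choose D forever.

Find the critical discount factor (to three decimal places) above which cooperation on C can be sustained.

The best deviation is to choose D for all 3 undetected periods, earning 21 each, then 8 forever once detected.
Deviation value: 21(1−δ^3)/(1−δ) + 8δ^3/(1−δ); cooperation value: 19/(1−δ).
IC: 19 ≥ 21(1−δ^3) + 8δ^3 = 21 − 13δ^3.
So δ^3 ≥ 2/13, giving δ ≥ (2/13)^(1/3) ≈ 0.536.

0.536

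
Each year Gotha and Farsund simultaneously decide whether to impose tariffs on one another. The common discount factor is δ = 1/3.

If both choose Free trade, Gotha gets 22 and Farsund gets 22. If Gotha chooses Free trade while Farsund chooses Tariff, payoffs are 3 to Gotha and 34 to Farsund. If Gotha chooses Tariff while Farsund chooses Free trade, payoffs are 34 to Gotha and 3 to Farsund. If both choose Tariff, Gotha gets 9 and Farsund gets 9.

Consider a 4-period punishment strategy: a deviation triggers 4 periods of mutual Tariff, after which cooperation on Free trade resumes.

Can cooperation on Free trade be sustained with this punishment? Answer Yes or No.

No

A one-shot deviation gives 34 now, then 9 for 4 periods, then back to 22.
Gain from deviating: (34−22) today; loss: (22−9) in each of the next 4 periods.
No-deviation condition: (22−9)(δ+…+δ^4) ≥ 34−22, i.e. δ+…+δ^4 ≥ 12/13.
At δ = 1/3: δ+…+δ^4 = 0.4938 < 0.9231.
So cooperation is not sustainable.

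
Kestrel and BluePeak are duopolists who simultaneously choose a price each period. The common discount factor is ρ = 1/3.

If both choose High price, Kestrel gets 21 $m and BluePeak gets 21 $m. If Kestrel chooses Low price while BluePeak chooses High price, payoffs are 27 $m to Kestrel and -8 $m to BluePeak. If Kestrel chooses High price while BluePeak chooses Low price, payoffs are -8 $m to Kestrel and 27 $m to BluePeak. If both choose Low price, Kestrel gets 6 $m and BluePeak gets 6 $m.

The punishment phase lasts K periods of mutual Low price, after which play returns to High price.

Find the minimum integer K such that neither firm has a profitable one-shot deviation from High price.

2

Need Σ_{k=1}^{K} ρ^k ≥ (27−21)/(21−6) = 0.4000 at ρ = 1/3.
At K = 1 the sum is 0.3333 < 0.4000; at K = 2 it is 0.4444 ≥ 0.4000.
So the minimum punishment length is K = 2.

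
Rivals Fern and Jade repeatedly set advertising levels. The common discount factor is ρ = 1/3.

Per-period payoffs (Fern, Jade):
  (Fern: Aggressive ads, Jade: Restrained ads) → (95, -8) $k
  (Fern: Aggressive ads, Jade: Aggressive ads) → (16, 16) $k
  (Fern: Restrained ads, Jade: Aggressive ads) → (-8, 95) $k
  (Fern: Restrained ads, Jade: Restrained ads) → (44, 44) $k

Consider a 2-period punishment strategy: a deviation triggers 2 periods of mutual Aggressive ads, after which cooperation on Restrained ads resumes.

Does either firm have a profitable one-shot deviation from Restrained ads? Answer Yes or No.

Yes

A one-shot deviation gives 95 now, then 16 for 2 periods, then back to 44.
Gain from deviating: (95−44) today; loss: (44−16) in each of the next 2 periods.
No-deviation condition: (44−16)(ρ+…+ρ^2) ≥ 95−44, i.e. ρ+…+ρ^2 ≥ 51/28.
At ρ = 1/3: ρ+…+ρ^2 = 0.4444 < 1.8214.
So cooperation is not sustainable.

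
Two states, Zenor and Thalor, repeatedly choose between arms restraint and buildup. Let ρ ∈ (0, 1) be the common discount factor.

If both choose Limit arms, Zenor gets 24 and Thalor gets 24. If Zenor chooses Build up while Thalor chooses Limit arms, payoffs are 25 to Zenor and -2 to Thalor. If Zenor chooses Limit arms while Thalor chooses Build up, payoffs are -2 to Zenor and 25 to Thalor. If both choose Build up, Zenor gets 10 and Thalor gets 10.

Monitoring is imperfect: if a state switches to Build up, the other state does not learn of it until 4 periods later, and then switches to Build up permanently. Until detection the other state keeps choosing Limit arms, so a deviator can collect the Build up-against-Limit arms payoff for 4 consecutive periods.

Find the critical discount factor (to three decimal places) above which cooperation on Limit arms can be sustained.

The best deviation is to choose Build up for all 4 undetected periods, earning 25 each, then 10 forever once detected.
Deviation value: 25(1−ρ^4)/(1−ρ) + 10ρ^4/(1−ρ); cooperation value: 24/(1−ρ).
IC: 24 ≥ 25(1−ρ^4) + 10ρ^4 = 25 − 15ρ^4.
So ρ^4 ≥ 1/15, giving ρ ≥ (1/15)^(1/4) ≈ 0.508.

0.508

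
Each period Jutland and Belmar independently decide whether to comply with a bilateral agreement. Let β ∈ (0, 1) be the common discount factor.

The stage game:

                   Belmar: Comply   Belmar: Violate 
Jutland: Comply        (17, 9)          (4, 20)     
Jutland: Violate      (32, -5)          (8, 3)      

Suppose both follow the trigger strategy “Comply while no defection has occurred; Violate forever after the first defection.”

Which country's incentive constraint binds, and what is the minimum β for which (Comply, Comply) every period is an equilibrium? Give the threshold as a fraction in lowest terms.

Belmar; β ≥ 11/17

Jutland: cooperation gives 17 each period; deviation gives 32 once then 8 forever.
  17/(1−β) ≥ 32 + 8β/(1−β) ⇒ β ≥ 15/24 = 5/8.
Belmar: cooperation gives 9 each period; deviation gives 20 once then 3 forever.
  β ≥ 11/17.
Both must hold, so the binding constraint is Belmar's: β ≥ 11/17.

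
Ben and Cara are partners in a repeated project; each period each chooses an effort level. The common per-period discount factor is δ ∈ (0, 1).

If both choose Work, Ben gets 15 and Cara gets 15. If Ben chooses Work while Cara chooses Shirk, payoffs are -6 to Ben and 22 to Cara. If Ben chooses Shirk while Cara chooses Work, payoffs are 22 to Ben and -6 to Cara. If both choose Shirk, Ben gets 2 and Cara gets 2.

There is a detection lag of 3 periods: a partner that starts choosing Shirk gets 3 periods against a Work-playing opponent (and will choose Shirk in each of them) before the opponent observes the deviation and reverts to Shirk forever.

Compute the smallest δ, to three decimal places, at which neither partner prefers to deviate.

0.705

A deviator earns 22 for 3 periods, then 2 forever; cooperating earns 15 forever. Multiplying the IC by (1−δ):
15 ≥ 22(1−δ^3) + 2δ^3, so 20·δ^3 ≥ 7 and δ^3 ≥ 7/20.
δ ≥ (7/20)^(1/3) ≈ 0.705.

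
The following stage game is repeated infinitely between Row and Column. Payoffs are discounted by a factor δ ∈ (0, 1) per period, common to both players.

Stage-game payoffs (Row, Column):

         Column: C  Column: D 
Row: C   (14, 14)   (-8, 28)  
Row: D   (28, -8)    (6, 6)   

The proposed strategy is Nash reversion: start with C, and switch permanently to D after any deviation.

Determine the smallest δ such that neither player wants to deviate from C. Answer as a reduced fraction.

One-period gain from deviating is 28 − 14 = 14. The loss is 14 − 6 = 8 in every subsequent period, with present value 8·δ/(1−δ).
Deviation is unprofitable when 8·δ/(1−δ) ≥ 14, i.e. δ/(1−δ) ≥ 7/4.
Equivalently δ ≥ 14/(14+8) = 7/11.

7/11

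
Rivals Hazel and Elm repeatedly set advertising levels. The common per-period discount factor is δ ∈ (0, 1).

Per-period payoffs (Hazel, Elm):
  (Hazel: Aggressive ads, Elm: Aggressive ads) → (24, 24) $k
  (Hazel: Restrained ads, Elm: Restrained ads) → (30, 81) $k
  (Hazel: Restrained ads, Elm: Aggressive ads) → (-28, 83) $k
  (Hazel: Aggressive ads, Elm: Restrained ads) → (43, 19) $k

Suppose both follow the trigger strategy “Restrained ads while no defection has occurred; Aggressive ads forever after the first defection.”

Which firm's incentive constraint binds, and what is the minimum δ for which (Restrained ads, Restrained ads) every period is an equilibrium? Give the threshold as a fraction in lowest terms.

Hazel: cooperation gives 30 each period; deviation gives 43 once then 24 forever.
  30/(1−δ) ≥ 43 + 24δ/(1−δ) ⇒ δ ≥ 13/19.
Elm: cooperation gives 81 each period; deviation gives 83 once then 24 forever.
  δ ≥ 2/59.
Both must hold, so the binding constraint is Hazel's: δ ≥ 13/19.

Hazel; δ ≥ 13/19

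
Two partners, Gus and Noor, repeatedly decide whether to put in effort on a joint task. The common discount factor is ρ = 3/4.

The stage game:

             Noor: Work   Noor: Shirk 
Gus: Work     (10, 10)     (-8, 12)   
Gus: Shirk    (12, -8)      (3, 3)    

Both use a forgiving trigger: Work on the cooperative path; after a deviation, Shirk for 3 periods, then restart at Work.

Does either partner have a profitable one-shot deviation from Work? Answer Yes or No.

No

A one-shot deviation gives 12 now, then 3 for 3 periods, then back to 10.
Gain from deviating: (12−10) today; loss: (10−3) in each of the next 3 periods.
No-deviation condition: (10−3)(ρ+…+ρ^3) ≥ 12−10, i.e. ρ+…+ρ^3 ≥ 2/7.
At ρ = 3/4: ρ+…+ρ^3 = 1.7344 ≥ 0.2857.
So cooperation is sustainable.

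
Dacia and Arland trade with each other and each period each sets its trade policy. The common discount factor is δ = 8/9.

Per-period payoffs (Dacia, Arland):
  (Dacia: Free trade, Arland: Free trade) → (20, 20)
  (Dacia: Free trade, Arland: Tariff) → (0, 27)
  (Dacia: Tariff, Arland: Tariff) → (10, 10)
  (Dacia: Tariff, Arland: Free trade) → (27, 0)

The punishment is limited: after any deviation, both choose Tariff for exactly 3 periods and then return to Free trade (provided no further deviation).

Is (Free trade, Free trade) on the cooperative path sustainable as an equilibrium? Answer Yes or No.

A one-shot deviation gives 27 now, then 10 for 3 periods, then back to 20.
Gain from deviating: (27−20) today; loss: (20−10) in each of the next 3 periods.
No-deviation condition: (20−10)(δ+…+δ^3) ≥ 27−20, i.e. δ+…+δ^3 ≥ 7/10.
At δ = 8/9: δ+…+δ^3 = 2.3813 ≥ 0.7000.
So cooperation is sustainable.

Yes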